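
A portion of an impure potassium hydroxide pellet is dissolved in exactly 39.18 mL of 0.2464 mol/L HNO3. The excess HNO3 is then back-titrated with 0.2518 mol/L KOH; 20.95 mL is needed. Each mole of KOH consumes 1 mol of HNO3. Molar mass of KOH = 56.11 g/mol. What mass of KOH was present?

Total n(HNO3) added = 0.2464 x 0.03918 = 0.009654 mol.
n(KOH) used = 0.2518 x 0.02095 = 0.005275 mol, which equals the excess n(HNO3).
So n(HNO3) consumed by the sample = 0.009654 - 0.005275 = 0.004379 mol.
n(KOH) = 0.004379 / 1 = 0.004379 mol.
mass = 0.004379 mol x 56.11 g/mol = 0.246 g.

0.246 g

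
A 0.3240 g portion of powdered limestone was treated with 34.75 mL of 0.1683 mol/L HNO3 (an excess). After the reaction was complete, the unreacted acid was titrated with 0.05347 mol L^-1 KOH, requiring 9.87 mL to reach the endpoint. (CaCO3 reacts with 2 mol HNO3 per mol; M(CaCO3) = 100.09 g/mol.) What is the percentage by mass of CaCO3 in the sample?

82.2%

Total n(HNO3) added = 0.1683 x 0.03475 = 0.005848 mol.
n(KOH) used = 0.05347 x 0.009870 = 0.0005277 mol, which equals the excess n(HNO3).
So n(HNO3) consumed by the sample = 0.005848 - 0.0005277 = 0.005321 mol.
n(CaCO3) = 0.005321 / 2 = 0.002660 mol.
mass CaCO3 = 0.002660 x 100.09 = 0.2663 g, so %CaCO3 = 0.2663/0.3240 x 100 = 82.2%.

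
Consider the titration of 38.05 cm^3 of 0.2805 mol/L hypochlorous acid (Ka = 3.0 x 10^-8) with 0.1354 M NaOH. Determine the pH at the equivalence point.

10.24

n(HClO) = 0.2805 x 0.03805 = 0.01067 mol; V(NaOH) at equivalence = 0.01067/0.1354 = 0.07883 L.
At equivalence all the acid is converted to ClO-; total volume = 0.03805 + 0.07883 = 0.1169 L, so [ClO-] = 0.01067/0.1169 = 0.09132 M.
Kb = Kw/Ka = 1.0e-14 / 3.0 x 10^-8 = 3.33e-7.
[OH^-] = sqrt(Kb x [ClO-]) = sqrt(3.33e-7 x 0.09132) = 0.000174 M.
pOH = 3.76, so pH = 14.00 - 3.76 = 10.24.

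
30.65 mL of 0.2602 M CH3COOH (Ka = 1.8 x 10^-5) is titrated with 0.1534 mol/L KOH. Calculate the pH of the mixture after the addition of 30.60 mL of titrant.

4.90

Initial n(CH3COOH) = 0.2602 x 0.03065 = 0.007975 mol.
n(KOH) added = 0.1534 x 0.03060 = 0.004694 mol, converting that many moles of CH3COOH to CH3COO-.
Remaining n(CH3COOH) = 0.003281 mol; n(CH3COO-) = 0.004694 mol.
By Henderson-Hasselbalch, pH = pKa + log([A^-]/[HA]) = 4.74 + log(0.004694/0.003281) = 4.74 + (+0.16) = 4.90.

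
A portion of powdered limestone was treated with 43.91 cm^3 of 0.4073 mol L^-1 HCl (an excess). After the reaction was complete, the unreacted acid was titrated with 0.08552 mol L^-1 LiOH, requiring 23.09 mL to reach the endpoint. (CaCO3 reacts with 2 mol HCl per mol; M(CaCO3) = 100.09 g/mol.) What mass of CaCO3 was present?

Total n(HCl) added = 0.4073 x 0.04391 = 0.01788 mol.
n(LiOH) used = 0.08552 x 0.02309 = 0.001975 mol, which equals the excess n(HCl).
So n(HCl) consumed by the sample = 0.01788 - 0.001975 = 0.01591 mol.
n(CaCO3) = 0.01591 / 2 = 0.007955 mol.
mass = 0.007955 mol x 100.09 g/mol = 0.796 g.

0.796 g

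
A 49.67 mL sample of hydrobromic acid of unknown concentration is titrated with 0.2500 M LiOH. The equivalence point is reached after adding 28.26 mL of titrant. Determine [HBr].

n(LiOH) delivered = 0.2500 x 0.02826 = 0.007065 mol.
For a 1:1 reaction, n(HBr) = 0.007065 mol.
[HBr] = 0.007065 mol / 0.04967 L = 0.142 M.

0.142 M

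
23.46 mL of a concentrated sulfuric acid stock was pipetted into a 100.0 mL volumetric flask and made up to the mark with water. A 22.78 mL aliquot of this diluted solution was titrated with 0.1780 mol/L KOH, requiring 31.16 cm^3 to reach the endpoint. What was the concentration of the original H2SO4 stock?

n(KOH) = 0.1780 x 0.03116 = 0.005546 mol.
n(H2SO4) in the aliquot = 0.005546 x 1/2 = 0.002773 mol.
[diluted H2SO4] = 0.002773 / 0.02278 = 0.1217 M.
Dilution factor = 100.0/23.46 = 4.263, so [stock] = 0.1217 x 4.263 = 0.519 M.

0.519 M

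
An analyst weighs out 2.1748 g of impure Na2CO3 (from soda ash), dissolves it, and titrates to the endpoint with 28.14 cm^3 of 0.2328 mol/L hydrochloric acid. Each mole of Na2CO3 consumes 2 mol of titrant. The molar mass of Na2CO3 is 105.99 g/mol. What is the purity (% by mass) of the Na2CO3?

16.0%

n(HCl) = 0.2328 x 0.02814 = 0.006551 mol.
n(Na2CO3) = 0.006551 / 2 = 0.003275 mol.
mass of Na2CO3 = 0.003275 x 105.99 = 0.3472 g.
% purity = 0.3472 / 2.1748 x 100 = 16.0%.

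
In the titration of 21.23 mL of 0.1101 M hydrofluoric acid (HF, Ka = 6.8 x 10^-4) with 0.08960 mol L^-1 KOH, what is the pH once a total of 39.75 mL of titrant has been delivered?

n(acid) = 0.1101 x 0.02123 = 0.002337 mol; n(KOH) added = 0.08960 x 0.03975 = 0.003562 mol.
Base is in excess by 0.003562 - 0.002337 = 0.001224 mol in a total volume of 0.06098 L.
[OH^-] = 0.001224/0.06098 = 0.02008 M, so pOH = 1.70 and pH = 14.00 - 1.70 = 12.30.

12.30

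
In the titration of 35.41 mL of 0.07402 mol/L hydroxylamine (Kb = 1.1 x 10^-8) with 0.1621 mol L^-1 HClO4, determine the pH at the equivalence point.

n(NH2OH) = 0.07402 x 0.03541 = 0.002621 mol; V(HClO4) at equivalence = 0.002621/0.1621 = 0.01617 L.
At equivalence the base is fully converted to NH3OH+; total volume = 0.05158 L, so [NH3OH+] = 0.002621/0.05158 = 0.05082 M.
Ka(NH3OH+) = Kw/Kb = 1.0e-14 / 1.1 x 10^-8 = 9.09e-7.
[H^+] = sqrt(Ka x [NH3OH+]) = sqrt(9.09e-7 x 0.05082) = 0.000215 M.
pH = -log(0.000215) = 3.67.

3.67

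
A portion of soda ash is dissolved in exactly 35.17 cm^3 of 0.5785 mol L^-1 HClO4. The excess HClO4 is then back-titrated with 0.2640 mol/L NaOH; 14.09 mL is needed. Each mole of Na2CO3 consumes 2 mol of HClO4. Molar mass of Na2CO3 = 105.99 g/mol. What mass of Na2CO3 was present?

0.881 g

Total n(HClO4) added = 0.5785 x 0.03517 = 0.02035 mol.
n(NaOH) used = 0.2640 x 0.01409 = 0.003720 mol, which equals the excess n(HClO4).
So n(HClO4) consumed by the sample = 0.02035 - 0.003720 = 0.01663 mol.
n(Na2CO3) = 0.01663 / 2 = 0.008313 mol.
mass = 0.008313 mol x 105.99 g/mol = 0.881 g.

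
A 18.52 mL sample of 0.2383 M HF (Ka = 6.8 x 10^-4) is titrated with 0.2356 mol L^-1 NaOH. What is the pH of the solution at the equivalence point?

n(HF) = 0.2383 x 0.01852 = 0.004413 mol; V(NaOH) at equivalence = 0.004413/0.2356 = 0.01873 L.
At equivalence all the acid is converted to F-; total volume = 0.01852 + 0.01873 = 0.03725 L, so [F-] = 0.004413/0.03725 = 0.1185 M.
Kb = Kw/Ka = 1.0e-14 / 6.8 x 10^-4 = 1.47e-11.
[OH^-] = sqrt(Kb x [F-]) = sqrt(1.47e-11 x 0.1185) = 1.32e-6 M.
pOH = 5.88, so pH = 14.00 - 5.88 = 8.12.

8.12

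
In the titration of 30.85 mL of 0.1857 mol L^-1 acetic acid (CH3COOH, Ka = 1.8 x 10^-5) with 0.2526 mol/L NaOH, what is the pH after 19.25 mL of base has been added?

Initial n(CH3COOH) = 0.1857 x 0.03085 = 0.005729 mol.
n(NaOH) added = 0.2526 x 0.01925 = 0.004863 mol, converting that many moles of CH3COOH to CH3COO-.
Remaining n(CH3COOH) = 0.0008663 mol; n(CH3COO-) = 0.004863 mol.
By Henderson-Hasselbalch, pH = pKa + log([A^-]/[HA]) = 4.74 + log(0.004863/0.0008663) = 4.74 + (+0.75) = 5.49.

5.49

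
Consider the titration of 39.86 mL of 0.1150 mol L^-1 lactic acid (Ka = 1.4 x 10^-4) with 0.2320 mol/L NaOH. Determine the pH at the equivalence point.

n(HC3H5O3) = 0.1150 x 0.03986 = 0.004584 mol; V(NaOH) at equivalence = 0.004584/0.2320 = 0.01976 L.
At equivalence all the acid is converted to C3H5O3-; total volume = 0.03986 + 0.01976 = 0.05962 L, so [C3H5O3-] = 0.004584/0.05962 = 0.07689 M.
Kb = Kw/Ka = 1.0e-14 / 1.4 x 10^-4 = 7.14e-11.
[OH^-] = sqrt(Kb x [C3H5O3-]) = sqrt(7.14e-11 x 0.07689) = 2.34e-6 M.
pOH = 5.63, so pH = 14.00 - 5.63 = 8.37.

8.37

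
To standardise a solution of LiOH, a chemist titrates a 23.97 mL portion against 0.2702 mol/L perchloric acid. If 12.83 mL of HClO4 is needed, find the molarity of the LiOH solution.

n(HClO4) delivered = 0.2702 x 0.01283 = 0.003467 mol.
For a 1:1 reaction, n(LiOH) = 0.003467 mol.
[LiOH] = 0.003467 mol / 0.02397 L = 0.145 M.

0.145 M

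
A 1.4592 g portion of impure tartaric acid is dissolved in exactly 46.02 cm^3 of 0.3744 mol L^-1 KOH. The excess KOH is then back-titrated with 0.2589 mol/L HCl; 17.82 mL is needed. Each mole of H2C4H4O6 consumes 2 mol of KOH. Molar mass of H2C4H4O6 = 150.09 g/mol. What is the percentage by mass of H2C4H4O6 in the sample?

64.9%

Total n(KOH) added = 0.3744 x 0.04602 = 0.01723 mol.
n(HCl) used = 0.2589 x 0.01782 = 0.004614 mol, which equals the excess n(KOH).
So n(KOH) consumed by the sample = 0.01723 - 0.004614 = 0.01262 mol.
n(H2C4H4O6) = 0.01262 / 2 = 0.006308 mol.
mass H2C4H4O6 = 0.006308 x 150.09 = 0.9468 g, so %H2C4H4O6 = 0.9468/1.4592 x 100 = 64.9%.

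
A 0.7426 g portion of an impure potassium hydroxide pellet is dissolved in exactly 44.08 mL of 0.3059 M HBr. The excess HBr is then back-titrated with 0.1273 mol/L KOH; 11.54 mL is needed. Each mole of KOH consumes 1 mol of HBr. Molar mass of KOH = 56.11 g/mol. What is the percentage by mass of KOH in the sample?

90.8%

Total n(HBr) added = 0.3059 x 0.04408 = 0.01348 mol.
n(KOH) used = 0.1273 x 0.01154 = 0.001469 mol, which equals the excess n(HBr).
So n(HBr) consumed by the sample = 0.01348 - 0.001469 = 0.01202 mol.
n(KOH) = 0.01202 / 1 = 0.01202 mol.
mass KOH = 0.01202 x 56.11 = 0.6742 g, so %KOH = 0.6742/0.7426 x 100 = 90.8%.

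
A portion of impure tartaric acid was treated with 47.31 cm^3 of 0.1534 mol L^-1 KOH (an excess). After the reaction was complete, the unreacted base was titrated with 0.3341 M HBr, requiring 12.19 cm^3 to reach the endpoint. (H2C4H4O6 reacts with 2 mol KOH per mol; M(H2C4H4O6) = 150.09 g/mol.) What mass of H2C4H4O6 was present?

Total n(KOH) added = 0.1534 x 0.04731 = 0.007257 mol.
n(HBr) used = 0.3341 x 0.01219 = 0.004073 mol, which equals the excess n(KOH).
So n(KOH) consumed by the sample = 0.007257 - 0.004073 = 0.003185 mol.
n(H2C4H4O6) = 0.003185 / 2 = 0.001592 mol.
mass = 0.001592 mol x 150.09 g/mol = 0.239 g.

0.239 g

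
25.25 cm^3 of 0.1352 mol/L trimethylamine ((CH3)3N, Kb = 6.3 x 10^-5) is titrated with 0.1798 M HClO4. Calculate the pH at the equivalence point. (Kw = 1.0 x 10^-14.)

n((CH3)3N) = 0.1352 x 0.02525 = 0.003414 mol; V(HClO4) at equivalence = 0.003414/0.1798 = 0.01899 L.
At equivalence the base is fully converted to (CH3)3NH+; total volume = 0.04424 L, so [(CH3)3NH+] = 0.003414/0.04424 = 0.07717 M.
Ka((CH3)3NH+) = Kw/Kb = 1.0e-14 / 6.3 x 10^-5 = 1.59e-10.
[H^+] = sqrt(Ka x [(CH3)3NH+]) = sqrt(1.59e-10 x 0.07717) = 3.50e-6 M.
pH = -log(3.50e-6) = 5.46.

5.46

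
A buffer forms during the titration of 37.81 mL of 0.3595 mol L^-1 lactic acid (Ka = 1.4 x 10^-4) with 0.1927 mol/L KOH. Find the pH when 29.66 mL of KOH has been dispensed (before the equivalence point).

3.71

Initial n(HC3H5O3) = 0.3595 x 0.03781 = 0.01359 mol.
n(KOH) added = 0.1927 x 0.02966 = 0.005715 mol, converting that many moles of HC3H5O3 to C3H5O3-.
Remaining n(HC3H5O3) = 0.007877 mol; n(C3H5O3-) = 0.005715 mol.
By Henderson-Hasselbalch, pH = pKa + log([A^-]/[HA]) = 3.85 + log(0.005715/0.007877) = 3.85 + (-0.14) = 3.71.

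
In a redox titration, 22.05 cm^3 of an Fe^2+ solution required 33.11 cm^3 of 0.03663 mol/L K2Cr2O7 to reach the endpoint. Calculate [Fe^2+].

0.330 M

n(K2Cr2O7) = 0.03663 x 0.03311 = 0.001213 mol.
From the balanced equation, 1 mol K2Cr2O7 reacts with 6 mol Fe^2+, so n(Fe^2+) = 0.001213 x 6/1 = 0.007277 mol.
[Fe^2+] = 0.007277 / 0.02205 L = 0.330 M.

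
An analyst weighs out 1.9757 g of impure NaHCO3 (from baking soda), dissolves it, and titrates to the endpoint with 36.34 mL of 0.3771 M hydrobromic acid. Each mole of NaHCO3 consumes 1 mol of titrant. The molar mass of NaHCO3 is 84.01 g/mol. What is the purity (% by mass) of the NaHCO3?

n(HBr) = 0.3771 x 0.03634 = 0.01370 mol.
n(NaHCO3) = 0.01370 / 1 = 0.01370 mol.
mass of NaHCO3 = 0.01370 x 84.01 = 1.151 g.
% purity = 1.151 / 1.9757 x 100 = 58.3%.

58.3%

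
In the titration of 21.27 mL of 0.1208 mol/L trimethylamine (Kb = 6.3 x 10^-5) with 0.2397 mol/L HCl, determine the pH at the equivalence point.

n((CH3)3N) = 0.1208 x 0.02127 = 0.002569 mol; V(HCl) at equivalence = 0.002569/0.2397 = 0.01072 L.
At equivalence the base is fully converted to (CH3)3NH+; total volume = 0.03199 L, so [(CH3)3NH+] = 0.002569/0.03199 = 0.08032 M.
Ka((CH3)3NH+) = Kw/Kb = 1.0e-14 / 6.3 x 10^-5 = 1.59e-10.
[H^+] = sqrt(Ka x [(CH3)3NH+]) = sqrt(1.59e-10 x 0.08032) = 3.57e-6 M.
pH = -log(3.57e-6) = 5.45.

5.45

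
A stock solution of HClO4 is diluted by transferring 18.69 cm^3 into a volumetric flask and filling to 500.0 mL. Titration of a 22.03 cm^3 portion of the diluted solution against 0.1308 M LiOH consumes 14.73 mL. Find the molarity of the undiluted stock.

2.34 M

n(LiOH) = 0.1308 x 0.01473 = 0.001927 mol.
n(HClO4) in the aliquot = 0.001927 mol.
[diluted HClO4] = 0.001927 / 0.02203 = 0.08746 M.
Dilution factor = 500.0/18.69 = 26.75, so [stock] = 0.08746 x 26.75 = 2.34 M.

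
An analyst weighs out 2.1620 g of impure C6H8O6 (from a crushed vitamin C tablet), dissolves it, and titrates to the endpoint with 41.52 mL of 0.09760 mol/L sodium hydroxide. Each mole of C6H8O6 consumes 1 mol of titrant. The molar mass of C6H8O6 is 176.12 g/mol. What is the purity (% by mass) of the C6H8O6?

n(NaOH) = 0.09760 x 0.04152 = 0.004052 mol.
n(C6H8O6) = 0.004052 / 1 = 0.004052 mol.
mass of C6H8O6 = 0.004052 x 176.12 = 0.7137 g.
% purity = 0.7137 / 2.1620 x 100 = 33.0%.

33.0%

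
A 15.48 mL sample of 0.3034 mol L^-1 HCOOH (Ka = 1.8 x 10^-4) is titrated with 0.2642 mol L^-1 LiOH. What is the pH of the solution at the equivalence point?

n(HCOOH) = 0.3034 x 0.01548 = 0.004697 mol; V(LiOH) at equivalence = 0.004697/0.2642 = 0.01778 L.
At equivalence all the acid is converted to HCOO-; total volume = 0.01548 + 0.01778 = 0.03326 L, so [HCOO-] = 0.004697/0.03326 = 0.1412 M.
Kb = Kw/Ka = 1.0e-14 / 1.8 x 10^-4 = 5.56e-11.
[OH^-] = sqrt(Kb x [HCOO-]) = sqrt(5.56e-11 x 0.1412) = 2.80e-6 M.
pOH = 5.55, so pH = 14.00 - 5.55 = 8.45.

8.45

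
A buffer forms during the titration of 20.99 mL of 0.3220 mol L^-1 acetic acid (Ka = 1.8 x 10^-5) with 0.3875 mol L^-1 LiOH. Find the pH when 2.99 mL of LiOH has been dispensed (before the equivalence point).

Initial n(CH3COOH) = 0.3220 x 0.02099 = 0.006759 mol.
n(LiOH) added = 0.3875 x 0.002990 = 0.001159 mol, converting that many moles of CH3COOH to CH3COO-.
Remaining n(CH3COOH) = 0.005600 mol; n(CH3COO-) = 0.001159 mol.
By Henderson-Hasselbalch, pH = pKa + log([A^-]/[HA]) = 4.74 + log(0.001159/0.005600) = 4.74 + (-0.68) = 4.06.

4.06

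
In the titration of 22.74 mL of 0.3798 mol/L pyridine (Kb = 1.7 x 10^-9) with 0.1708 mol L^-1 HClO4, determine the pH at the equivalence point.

3.08

n(C5H5N) = 0.3798 x 0.02274 = 0.008637 mol; V(HClO4) at equivalence = 0.008637/0.1708 = 0.05057 L.
At equivalence the base is fully converted to C5H5NH+; total volume = 0.07331 L, so [C5H5NH+] = 0.008637/0.07331 = 0.1178 M.
Ka(C5H5NH+) = Kw/Kb = 1.0e-14 / 1.7 x 10^-9 = 5.88e-6.
[H^+] = sqrt(Ka x [C5H5NH+]) = sqrt(5.88e-6 x 0.1178) = 0.000832 M.
pH = -log(0.000832) = 3.08.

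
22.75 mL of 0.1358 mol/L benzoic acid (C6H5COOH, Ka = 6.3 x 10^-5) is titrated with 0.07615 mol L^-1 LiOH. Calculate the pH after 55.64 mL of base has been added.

12.17

n(acid) = 0.1358 x 0.02275 = 0.003089 mol; n(LiOH) added = 0.07615 x 0.05564 = 0.004237 mol.
Base is in excess by 0.004237 - 0.003089 = 0.001148 mol in a total volume of 0.07839 L.
[OH^-] = 0.001148/0.07839 = 0.01464 M, so pOH = 1.83 and pH = 14.00 - 1.83 = 12.17.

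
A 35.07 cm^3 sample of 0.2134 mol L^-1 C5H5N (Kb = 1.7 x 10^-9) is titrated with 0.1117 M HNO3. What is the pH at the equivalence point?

3.18

n(C5H5N) = 0.2134 x 0.03507 = 0.007484 mol; V(HNO3) at equivalence = 0.007484/0.1117 = 0.06700 L.
At equivalence the base is fully converted to C5H5NH+; total volume = 0.1021 L, so [C5H5NH+] = 0.007484/0.1021 = 0.07332 M.
Ka(C5H5NH+) = Kw/Kb = 1.0e-14 / 1.7 x 10^-9 = 5.88e-6.
[H^+] = sqrt(Ka x [C5H5NH+]) = sqrt(5.88e-6 x 0.07332) = 0.000657 M.
pH = -log(0.000657) = 3.18.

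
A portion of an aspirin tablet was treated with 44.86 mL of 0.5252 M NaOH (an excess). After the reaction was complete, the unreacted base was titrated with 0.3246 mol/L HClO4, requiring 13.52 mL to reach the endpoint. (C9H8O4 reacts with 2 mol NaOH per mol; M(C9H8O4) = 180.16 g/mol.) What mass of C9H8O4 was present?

1.73 g

Total n(NaOH) added = 0.5252 x 0.04486 = 0.02356 mol.
n(HClO4) used = 0.3246 x 0.01352 = 0.004389 mol, which equals the excess n(NaOH).
So n(NaOH) consumed by the sample = 0.02356 - 0.004389 = 0.01917 mol.
n(C9H8O4) = 0.01917 / 2 = 0.009586 mol.
mass = 0.009586 mol x 180.16 g/mol = 1.73 g.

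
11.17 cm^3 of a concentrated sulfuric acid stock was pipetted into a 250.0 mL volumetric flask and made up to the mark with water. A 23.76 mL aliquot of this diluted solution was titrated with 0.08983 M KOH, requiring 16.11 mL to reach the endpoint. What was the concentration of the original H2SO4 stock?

n(KOH) = 0.08983 x 0.01611 = 0.001447 mol.
n(H2SO4) in the aliquot = 0.001447 x 1/2 = 0.0007236 mol.
[diluted H2SO4] = 0.0007236 / 0.02376 = 0.03045 M.
Dilution factor = 250.0/11.17 = 22.38, so [stock] = 0.03045 x 22.38 = 0.682 M.

0.682 M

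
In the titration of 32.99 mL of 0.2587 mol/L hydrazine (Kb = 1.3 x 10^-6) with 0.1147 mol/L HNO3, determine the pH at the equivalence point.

4.61

n(N2H4) = 0.2587 x 0.03299 = 0.008535 mol; V(HNO3) at equivalence = 0.008535/0.1147 = 0.07441 L.
At equivalence the base is fully converted to N2H5+; total volume = 0.1074 L, so [N2H5+] = 0.008535/0.1074 = 0.07947 M.
Ka(N2H5+) = Kw/Kb = 1.0e-14 / 1.3 x 10^-6 = 7.69e-9.
[H^+] = sqrt(Ka x [N2H5+]) = sqrt(7.69e-9 x 0.07947) = 2.47e-5 M.
pH = -log(2.47e-5) = 4.61.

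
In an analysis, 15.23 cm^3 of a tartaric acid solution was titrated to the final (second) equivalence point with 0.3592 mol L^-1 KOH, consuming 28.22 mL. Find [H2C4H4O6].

0.333 M

n(KOH) = 0.3592 x 0.02822 = 0.01014 mol.
At the final (second) equivalence point, 2 mol OH^- react per mol H2C4H4O6, so n(H2C4H4O6) = 0.01014 / 2 = 0.005068 mol.
[H2C4H4O6] = 0.005068 / 0.01523 L = 0.333 M.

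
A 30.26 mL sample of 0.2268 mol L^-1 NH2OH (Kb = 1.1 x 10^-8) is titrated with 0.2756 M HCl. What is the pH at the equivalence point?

3.47

n(NH2OH) = 0.2268 x 0.03026 = 0.006863 mol; V(HCl) at equivalence = 0.006863/0.2756 = 0.02490 L.
At equivalence the base is fully converted to NH3OH+; total volume = 0.05516 L, so [NH3OH+] = 0.006863/0.05516 = 0.1244 M.
Ka(NH3OH+) = Kw/Kb = 1.0e-14 / 1.1 x 10^-8 = 9.09e-7.
[H^+] = sqrt(Ka x [NH3OH+]) = sqrt(9.09e-7 x 0.1244) = 0.000336 M.
pH = -log(0.000336) = 3.47.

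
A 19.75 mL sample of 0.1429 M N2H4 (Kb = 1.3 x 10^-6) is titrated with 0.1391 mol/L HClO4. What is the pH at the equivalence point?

4.63

n(N2H4) = 0.1429 x 0.01975 = 0.002822 mol; V(HClO4) at equivalence = 0.002822/0.1391 = 0.02029 L.
At equivalence the base is fully converted to N2H5+; total volume = 0.04004 L, so [N2H5+] = 0.002822/0.04004 = 0.07049 M.
Ka(N2H5+) = Kw/Kb = 1.0e-14 / 1.3 x 10^-6 = 7.69e-9.
[H^+] = sqrt(Ka x [N2H5+]) = sqrt(7.69e-9 x 0.07049) = 2.33e-5 M.
pH = -log(2.33e-5) = 4.63.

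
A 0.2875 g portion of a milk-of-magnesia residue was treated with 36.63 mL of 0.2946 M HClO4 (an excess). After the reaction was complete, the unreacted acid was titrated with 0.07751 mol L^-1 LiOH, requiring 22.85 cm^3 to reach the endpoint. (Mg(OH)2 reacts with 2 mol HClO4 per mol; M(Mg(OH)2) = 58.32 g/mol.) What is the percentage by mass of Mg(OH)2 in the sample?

91.5%

Total n(HClO4) added = 0.2946 x 0.03663 = 0.01079 mol.
n(LiOH) used = 0.07751 x 0.02285 = 0.001771 mol, which equals the excess n(HClO4).
So n(HClO4) consumed by the sample = 0.01079 - 0.001771 = 0.009020 mol.
n(Mg(OH)2) = 0.009020 / 2 = 0.004510 mol.
mass Mg(OH)2 = 0.004510 x 58.32 = 0.2630 g, so %Mg(OH)2 = 0.2630/0.2875 x 100 = 91.5%.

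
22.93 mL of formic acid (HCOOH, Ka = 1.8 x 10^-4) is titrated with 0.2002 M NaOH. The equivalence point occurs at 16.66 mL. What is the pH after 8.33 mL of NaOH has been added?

3.74

8.33 mL is exactly half the equivalence volume (16.66/2), i.e. the half-equivalence point.
There, n(HA) = n(A^-), so pH = pKa = -log(1.8 x 10^-4) = 3.74.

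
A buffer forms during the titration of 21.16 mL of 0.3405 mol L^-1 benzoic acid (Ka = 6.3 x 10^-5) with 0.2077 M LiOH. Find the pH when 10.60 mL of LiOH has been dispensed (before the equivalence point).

Initial n(C6H5COOH) = 0.3405 x 0.02116 = 0.007205 mol.
n(LiOH) added = 0.2077 x 0.01060 = 0.002202 mol, converting that many moles of C6H5COOH to C6H5COO-.
Remaining n(C6H5COOH) = 0.005003 mol; n(C6H5COO-) = 0.002202 mol.
By Henderson-Hasselbalch, pH = pKa + log([A^-]/[HA]) = 4.20 + log(0.002202/0.005003) = 4.20 + (-0.36) = 3.84.

3.84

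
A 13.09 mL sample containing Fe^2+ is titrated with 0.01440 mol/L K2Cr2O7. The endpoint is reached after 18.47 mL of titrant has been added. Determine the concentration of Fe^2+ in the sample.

0.122 M

n(K2Cr2O7) = 0.01440 x 0.01847 = 0.0002660 mol.
From the balanced equation, 1 mol K2Cr2O7 reacts with 6 mol Fe^2+, so n(Fe^2+) = 0.0002660 x 6/1 = 0.001596 mol.
[Fe^2+] = 0.001596 / 0.01309 L = 0.122 M.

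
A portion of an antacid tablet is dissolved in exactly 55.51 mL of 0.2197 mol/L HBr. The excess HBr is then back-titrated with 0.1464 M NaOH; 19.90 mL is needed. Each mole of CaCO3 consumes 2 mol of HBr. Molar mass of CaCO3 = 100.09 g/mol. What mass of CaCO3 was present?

Total n(HBr) added = 0.2197 x 0.05551 = 0.01220 mol.
n(NaOH) used = 0.1464 x 0.01990 = 0.002913 mol, which equals the excess n(HBr).
So n(HBr) consumed by the sample = 0.01220 - 0.002913 = 0.009282 mol.
n(CaCO3) = 0.009282 / 2 = 0.004641 mol.
mass = 0.004641 mol x 100.09 g/mol = 0.465 g.

0.465 g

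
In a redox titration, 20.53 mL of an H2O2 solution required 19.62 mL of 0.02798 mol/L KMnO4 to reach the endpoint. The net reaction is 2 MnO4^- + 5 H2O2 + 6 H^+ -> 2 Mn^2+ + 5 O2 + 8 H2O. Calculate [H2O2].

n(KMnO4) = 0.02798 x 0.01962 = 0.0005490 mol.
From the balanced equation, 2 mol KMnO4 reacts with 5 mol H2O2, so n(H2O2) = 0.0005490 x 5/2 = 0.001372 mol.
[H2O2] = 0.001372 / 0.02053 L = 0.0668 M.

0.0668 M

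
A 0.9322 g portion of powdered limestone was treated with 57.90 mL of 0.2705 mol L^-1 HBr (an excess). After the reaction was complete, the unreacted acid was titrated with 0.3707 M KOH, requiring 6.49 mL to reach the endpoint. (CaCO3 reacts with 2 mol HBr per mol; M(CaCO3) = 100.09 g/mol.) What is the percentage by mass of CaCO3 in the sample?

Total n(HBr) added = 0.2705 x 0.05790 = 0.01566 mol.
n(KOH) used = 0.3707 x 0.006490 = 0.002406 mol, which equals the excess n(HBr).
So n(HBr) consumed by the sample = 0.01566 - 0.002406 = 0.01326 mol.
n(CaCO3) = 0.01326 / 2 = 0.006628 mol.
mass CaCO3 = 0.006628 x 100.09 = 0.6634 g, so %CaCO3 = 0.6634/0.9322 x 100 = 71.2%.

71.2%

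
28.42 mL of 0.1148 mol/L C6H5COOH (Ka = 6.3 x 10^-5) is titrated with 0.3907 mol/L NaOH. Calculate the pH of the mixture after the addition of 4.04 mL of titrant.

4.17

Initial n(C6H5COOH) = 0.1148 x 0.02842 = 0.003263 mol.
n(NaOH) added = 0.3907 x 0.004040 = 0.001578 mol, converting that many moles of C6H5COOH to C6H5COO-.
Remaining n(C6H5COOH) = 0.001684 mol; n(C6H5COO-) = 0.001578 mol.
By Henderson-Hasselbalch, pH = pKa + log([A^-]/[HA]) = 4.20 + log(0.001578/0.001684) = 4.20 + (-0.03) = 4.17.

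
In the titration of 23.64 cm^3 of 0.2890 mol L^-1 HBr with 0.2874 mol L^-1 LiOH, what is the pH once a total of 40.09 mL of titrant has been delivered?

n(acid) = 0.2890 x 0.02364 = 0.006832 mol; n(LiOH) added = 0.2874 x 0.04009 = 0.01152 mol.
Base is in excess by 0.01152 - 0.006832 = 0.004690 mol in a total volume of 0.06373 L.
[OH^-] = 0.004690/0.06373 = 0.07359 M, so pOH = 1.13 and pH = 14.00 - 1.13 = 12.87.

12.87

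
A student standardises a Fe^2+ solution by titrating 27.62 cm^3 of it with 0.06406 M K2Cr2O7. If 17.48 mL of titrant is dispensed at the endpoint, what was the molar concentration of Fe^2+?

0.243 M

n(K2Cr2O7) = 0.06406 x 0.01748 = 0.001120 mol.
From the balanced equation, 1 mol K2Cr2O7 reacts with 6 mol Fe^2+, so n(Fe^2+) = 0.001120 x 6/1 = 0.006719 mol.
[Fe^2+] = 0.006719 / 0.02762 L = 0.243 M.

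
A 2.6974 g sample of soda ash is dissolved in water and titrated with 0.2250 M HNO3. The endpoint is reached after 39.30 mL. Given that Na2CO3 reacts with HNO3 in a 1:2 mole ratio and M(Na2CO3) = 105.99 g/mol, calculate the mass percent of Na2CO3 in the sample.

17.4%

n(HNO3) = 0.2250 x 0.03930 = 0.008842 mol.
n(Na2CO3) = 0.008842 / 2 = 0.004421 mol.
mass of Na2CO3 = 0.004421 x 105.99 = 0.4686 g.
% purity = 0.4686 / 2.6974 x 100 = 17.4%.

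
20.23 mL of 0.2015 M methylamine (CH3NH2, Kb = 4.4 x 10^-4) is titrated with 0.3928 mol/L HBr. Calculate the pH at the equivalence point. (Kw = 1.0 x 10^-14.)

n(CH3NH2) = 0.2015 x 0.02023 = 0.004076 mol; V(HBr) at equivalence = 0.004076/0.3928 = 0.01038 L.
At equivalence the base is fully converted to CH3NH3+; total volume = 0.03061 L, so [CH3NH3+] = 0.004076/0.03061 = 0.1332 M.
Ka(CH3NH3+) = Kw/Kb = 1.0e-14 / 4.4 x 10^-4 = 2.27e-11.
[H^+] = sqrt(Ka x [CH3NH3+]) = sqrt(2.27e-11 x 0.1332) = 1.74e-6 M.
pH = -log(1.74e-6) = 5.76.

5.76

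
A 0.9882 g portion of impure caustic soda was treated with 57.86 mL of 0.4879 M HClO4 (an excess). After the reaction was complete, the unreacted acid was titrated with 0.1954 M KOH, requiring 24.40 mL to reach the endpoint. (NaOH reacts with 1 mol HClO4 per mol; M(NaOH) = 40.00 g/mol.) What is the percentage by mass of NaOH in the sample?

Total n(HClO4) added = 0.4879 x 0.05786 = 0.02823 mol.
n(KOH) used = 0.1954 x 0.02440 = 0.004768 mol, which equals the excess n(HClO4).
So n(HClO4) consumed by the sample = 0.02823 - 0.004768 = 0.02346 mol.
n(NaOH) = 0.02346 / 1 = 0.02346 mol.
mass NaOH = 0.02346 x 40.00 = 0.9385 g, so %NaOH = 0.9385/0.9882 x 100 = 95.0%.

95.0%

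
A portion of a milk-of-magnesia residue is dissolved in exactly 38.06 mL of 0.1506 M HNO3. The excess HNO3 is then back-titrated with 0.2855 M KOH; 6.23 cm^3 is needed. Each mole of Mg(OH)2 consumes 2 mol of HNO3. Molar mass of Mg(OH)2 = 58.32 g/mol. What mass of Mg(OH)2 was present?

0.115 g

Total n(HNO3) added = 0.1506 x 0.03806 = 0.005732 mol.
n(KOH) used = 0.2855 x 0.006230 = 0.001779 mol, which equals the excess n(HNO3).
So n(HNO3) consumed by the sample = 0.005732 - 0.001779 = 0.003953 mol.
n(Mg(OH)2) = 0.003953 / 2 = 0.001977 mol.
mass = 0.001977 mol x 58.32 g/mol = 0.115 g.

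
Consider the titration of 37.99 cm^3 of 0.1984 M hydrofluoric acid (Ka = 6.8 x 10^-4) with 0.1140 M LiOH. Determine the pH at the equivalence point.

8.01

n(HF) = 0.1984 x 0.03799 = 0.007537 mol; V(LiOH) at equivalence = 0.007537/0.1140 = 0.06612 L.
At equivalence all the acid is converted to F-; total volume = 0.03799 + 0.06612 = 0.1041 L, so [F-] = 0.007537/0.1041 = 0.07240 M.
Kb = Kw/Ka = 1.0e-14 / 6.8 x 10^-4 = 1.47e-11.
[OH^-] = sqrt(Kb x [F-]) = sqrt(1.47e-11 x 0.07240) = 1.03e-6 M.
pOH = 5.99, so pH = 14.00 - 5.99 = 8.01.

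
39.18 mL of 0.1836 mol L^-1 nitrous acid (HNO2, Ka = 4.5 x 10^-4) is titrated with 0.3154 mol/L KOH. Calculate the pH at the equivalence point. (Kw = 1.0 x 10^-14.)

8.21

n(HNO2) = 0.1836 x 0.03918 = 0.007193 mol; V(KOH) at equivalence = 0.007193/0.3154 = 0.02281 L.
At equivalence all the acid is converted to NO2-; total volume = 0.03918 + 0.02281 = 0.06199 L, so [NO2-] = 0.007193/0.06199 = 0.1160 M.
Kb = Kw/Ka = 1.0e-14 / 4.5 x 10^-4 = 2.22e-11.
[OH^-] = sqrt(Kb x [NO2-]) = sqrt(2.22e-11 x 0.1160) = 1.61e-6 M.
pOH = 5.79, so pH = 14.00 - 5.79 = 8.21.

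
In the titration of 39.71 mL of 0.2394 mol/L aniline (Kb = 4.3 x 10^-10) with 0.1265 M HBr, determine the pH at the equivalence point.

2.86

n(C6H5NH2) = 0.2394 x 0.03971 = 0.009507 mol; V(HBr) at equivalence = 0.009507/0.1265 = 0.07515 L.
At equivalence the base is fully converted to C6H5NH3+; total volume = 0.1149 L, so [C6H5NH3+] = 0.009507/0.1149 = 0.08277 M.
Ka(C6H5NH3+) = Kw/Kb = 1.0e-14 / 4.3 x 10^-10 = 2.33e-5.
[H^+] = sqrt(Ka x [C6H5NH3+]) = sqrt(2.33e-5 x 0.08277) = 0.00139 M.
pH = -log(0.00139) = 2.86.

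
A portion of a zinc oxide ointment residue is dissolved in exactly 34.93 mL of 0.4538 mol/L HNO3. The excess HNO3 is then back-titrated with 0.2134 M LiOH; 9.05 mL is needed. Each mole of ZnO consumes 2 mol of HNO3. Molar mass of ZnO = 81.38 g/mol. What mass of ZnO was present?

0.566 g

Total n(HNO3) added = 0.4538 x 0.03493 = 0.01585 mol.
n(LiOH) used = 0.2134 x 0.009050 = 0.001931 mol, which equals the excess n(HNO3).
So n(HNO3) consumed by the sample = 0.01585 - 0.001931 = 0.01392 mol.
n(ZnO) = 0.01392 / 2 = 0.006960 mol.
mass = 0.006960 mol x 81.38 g/mol = 0.566 g.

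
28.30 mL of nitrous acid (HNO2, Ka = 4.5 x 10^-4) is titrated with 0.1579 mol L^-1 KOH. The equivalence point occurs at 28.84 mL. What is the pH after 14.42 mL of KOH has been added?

14.42 mL is exactly half the equivalence volume (28.84/2), i.e. the half-equivalence point.
There, n(HA) = n(A^-), so pH = pKa = -log(4.5 x 10^-4) = 3.35.

3.35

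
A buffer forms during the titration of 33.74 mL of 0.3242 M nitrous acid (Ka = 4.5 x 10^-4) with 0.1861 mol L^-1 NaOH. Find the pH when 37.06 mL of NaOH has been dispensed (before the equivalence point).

3.58

Initial n(HNO2) = 0.3242 x 0.03374 = 0.01094 mol.
n(NaOH) added = 0.1861 x 0.03706 = 0.006897 mol, converting that many moles of HNO2 to NO2-.
Remaining n(HNO2) = 0.004042 mol; n(NO2-) = 0.006897 mol.
By Henderson-Hasselbalch, pH = pKa + log([A^-]/[HA]) = 3.35 + log(0.006897/0.004042) = 3.35 + (+0.23) = 3.58.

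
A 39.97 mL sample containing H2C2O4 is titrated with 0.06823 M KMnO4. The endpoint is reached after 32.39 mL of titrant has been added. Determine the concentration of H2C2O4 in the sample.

n(KMnO4) = 0.06823 x 0.03239 = 0.002210 mol.
From the balanced equation, 2 mol KMnO4 reacts with 5 mol H2C2O4, so n(H2C2O4) = 0.002210 x 5/2 = 0.005525 mol.
[H2C2O4] = 0.005525 / 0.03997 L = 0.138 M.

0.138 M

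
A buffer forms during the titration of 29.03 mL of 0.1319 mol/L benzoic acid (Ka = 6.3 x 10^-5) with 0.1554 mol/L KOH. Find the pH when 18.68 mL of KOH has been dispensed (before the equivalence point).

4.70

Initial n(C6H5COOH) = 0.1319 x 0.02903 = 0.003829 mol.
n(KOH) added = 0.1554 x 0.01868 = 0.002903 mol, converting that many moles of C6H5COOH to C6H5COO-.
Remaining n(C6H5COOH) = 0.0009262 mol; n(C6H5COO-) = 0.002903 mol.
By Henderson-Hasselbalch, pH = pKa + log([A^-]/[HA]) = 4.20 + log(0.002903/0.0009262) = 4.20 + (+0.50) = 4.70.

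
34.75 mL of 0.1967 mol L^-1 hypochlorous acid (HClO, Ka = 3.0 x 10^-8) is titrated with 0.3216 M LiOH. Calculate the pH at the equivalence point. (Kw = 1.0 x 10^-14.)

n(HClO) = 0.1967 x 0.03475 = 0.006835 mol; V(LiOH) at equivalence = 0.006835/0.3216 = 0.02125 L.
At equivalence all the acid is converted to ClO-; total volume = 0.03475 + 0.02125 = 0.05600 L, so [ClO-] = 0.006835/0.05600 = 0.1221 M.
Kb = Kw/Ka = 1.0e-14 / 3.0 x 10^-8 = 3.33e-7.
[OH^-] = sqrt(Kb x [ClO-]) = sqrt(3.33e-7 x 0.1221) = 0.000202 M.
pOH = 3.70, so pH = 14.00 - 3.70 = 10.30.

10.30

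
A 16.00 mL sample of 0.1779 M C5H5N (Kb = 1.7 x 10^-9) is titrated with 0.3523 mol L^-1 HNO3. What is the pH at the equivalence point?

n(C5H5N) = 0.1779 x 0.01600 = 0.002846 mol; V(HNO3) at equivalence = 0.002846/0.3523 = 0.008079 L.
At equivalence the base is fully converted to C5H5NH+; total volume = 0.02408 L, so [C5H5NH+] = 0.002846/0.02408 = 0.1182 M.
Ka(C5H5NH+) = Kw/Kb = 1.0e-14 / 1.7 x 10^-9 = 5.88e-6.
[H^+] = sqrt(Ka x [C5H5NH+]) = sqrt(5.88e-6 x 0.1182) = 0.000834 M.
pH = -log(0.000834) = 3.08.

3.08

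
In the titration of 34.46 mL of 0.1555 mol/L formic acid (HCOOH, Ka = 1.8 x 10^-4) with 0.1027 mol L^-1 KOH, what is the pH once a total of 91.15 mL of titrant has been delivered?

n(acid) = 0.1555 x 0.03446 = 0.005359 mol; n(KOH) added = 0.1027 x 0.09115 = 0.009361 mol.
Base is in excess by 0.009361 - 0.005359 = 0.004003 mol in a total volume of 0.1256 L.
[OH^-] = 0.004003/0.1256 = 0.03187 M, so pOH = 1.50 and pH = 14.00 - 1.50 = 12.50.

12.50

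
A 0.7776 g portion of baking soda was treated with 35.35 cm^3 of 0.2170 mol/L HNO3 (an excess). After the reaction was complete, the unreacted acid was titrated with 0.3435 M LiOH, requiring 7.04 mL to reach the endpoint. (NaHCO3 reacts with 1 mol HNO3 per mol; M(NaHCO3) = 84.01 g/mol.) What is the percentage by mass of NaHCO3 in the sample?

56.7%

Total n(HNO3) added = 0.2170 x 0.03535 = 0.007671 mol.
n(LiOH) used = 0.3435 x 0.007040 = 0.002418 mol, which equals the excess n(HNO3).
So n(HNO3) consumed by the sample = 0.007671 - 0.002418 = 0.005253 mol.
n(NaHCO3) = 0.005253 / 1 = 0.005253 mol.
mass NaHCO3 = 0.005253 x 84.01 = 0.4413 g, so %NaHCO3 = 0.4413/0.7776 x 100 = 56.7%.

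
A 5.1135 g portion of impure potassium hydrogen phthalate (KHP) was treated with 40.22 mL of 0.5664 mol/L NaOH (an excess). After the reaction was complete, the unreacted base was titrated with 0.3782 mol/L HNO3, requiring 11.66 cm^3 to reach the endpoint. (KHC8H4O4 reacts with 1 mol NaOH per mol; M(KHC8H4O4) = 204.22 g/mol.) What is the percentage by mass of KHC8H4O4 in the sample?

73.4%

Total n(NaOH) added = 0.5664 x 0.04022 = 0.02278 mol.
n(HNO3) used = 0.3782 x 0.01166 = 0.004410 mol, which equals the excess n(NaOH).
So n(NaOH) consumed by the sample = 0.02278 - 0.004410 = 0.01837 mol.
n(KHC8H4O4) = 0.01837 / 1 = 0.01837 mol.
mass KHC8H4O4 = 0.01837 x 204.22 = 3.752 g, so %KHC8H4O4 = 3.752/5.1135 x 100 = 73.4%.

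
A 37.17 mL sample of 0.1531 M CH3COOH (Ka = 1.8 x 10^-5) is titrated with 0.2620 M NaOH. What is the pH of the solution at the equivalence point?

n(CH3COOH) = 0.1531 x 0.03717 = 0.005691 mol; V(NaOH) at equivalence = 0.005691/0.2620 = 0.02172 L.
At equivalence all the acid is converted to CH3COO-; total volume = 0.03717 + 0.02172 = 0.05889 L, so [CH3COO-] = 0.005691/0.05889 = 0.09663 M.
Kb = Kw/Ka = 1.0e-14 / 1.8 x 10^-5 = 5.56e-10.
[OH^-] = sqrt(Kb x [CH3COO-]) = sqrt(5.56e-10 x 0.09663) = 7.33e-6 M.
pOH = 5.14, so pH = 14.00 - 5.14 = 8.86.

8.86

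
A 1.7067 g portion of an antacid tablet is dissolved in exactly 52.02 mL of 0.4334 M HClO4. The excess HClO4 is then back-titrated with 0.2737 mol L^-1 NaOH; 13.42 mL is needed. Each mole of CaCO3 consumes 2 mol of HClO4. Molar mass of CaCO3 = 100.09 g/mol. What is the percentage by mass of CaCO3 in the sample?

Total n(HClO4) added = 0.4334 x 0.05202 = 0.02255 mol.
n(NaOH) used = 0.2737 x 0.01342 = 0.003673 mol, which equals the excess n(HClO4).
So n(HClO4) consumed by the sample = 0.02255 - 0.003673 = 0.01887 mol.
n(CaCO3) = 0.01887 / 2 = 0.009436 mol.
mass CaCO3 = 0.009436 x 100.09 = 0.9445 g, so %CaCO3 = 0.9445/1.7067 x 100 = 55.3%.

55.3%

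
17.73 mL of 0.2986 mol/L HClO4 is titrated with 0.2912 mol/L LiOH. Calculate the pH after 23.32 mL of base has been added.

12.56

n(acid) = 0.2986 x 0.01773 = 0.005294 mol; n(LiOH) added = 0.2912 x 0.02332 = 0.006791 mol.
Base is in excess by 0.006791 - 0.005294 = 0.001497 mol in a total volume of 0.04105 L.
[OH^-] = 0.001497/0.04105 = 0.03646 M, so pOH = 1.44 and pH = 14.00 - 1.44 = 12.56.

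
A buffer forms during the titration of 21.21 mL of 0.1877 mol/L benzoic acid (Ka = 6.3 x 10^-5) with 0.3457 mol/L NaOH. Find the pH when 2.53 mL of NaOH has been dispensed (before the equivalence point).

Initial n(C6H5COOH) = 0.1877 x 0.02121 = 0.003981 mol.
n(NaOH) added = 0.3457 x 0.002530 = 0.0008746 mol, converting that many moles of C6H5COOH to C6H5COO-.
Remaining n(C6H5COOH) = 0.003106 mol; n(C6H5COO-) = 0.0008746 mol.
By Henderson-Hasselbalch, pH = pKa + log([A^-]/[HA]) = 4.20 + log(0.0008746/0.003106) = 4.20 + (-0.55) = 3.65.

3.65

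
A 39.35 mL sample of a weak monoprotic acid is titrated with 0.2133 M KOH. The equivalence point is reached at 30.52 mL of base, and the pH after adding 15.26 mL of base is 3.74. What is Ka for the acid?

15.26 mL is half of the equivalence volume, so this is the half-equivalence point where [HA] = [A^-].
At half-equivalence pH = pKa, so pKa = 3.74.
Ka = 10^(-3.74) = 1.8 x 10^-4.

1.8 x 10^-4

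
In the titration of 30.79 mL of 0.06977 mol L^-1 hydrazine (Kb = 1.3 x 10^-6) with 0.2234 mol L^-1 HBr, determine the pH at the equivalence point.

n(N2H4) = 0.06977 x 0.03079 = 0.002148 mol; V(HBr) at equivalence = 0.002148/0.2234 = 0.009616 L.
At equivalence the base is fully converted to N2H5+; total volume = 0.04041 L, so [N2H5+] = 0.002148/0.04041 = 0.05317 M.
Ka(N2H5+) = Kw/Kb = 1.0e-14 / 1.3 x 10^-6 = 7.69e-9.
[H^+] = sqrt(Ka x [N2H5+]) = sqrt(7.69e-9 x 0.05317) = 2.02e-5 M.
pH = -log(2.02e-5) = 4.69.

4.69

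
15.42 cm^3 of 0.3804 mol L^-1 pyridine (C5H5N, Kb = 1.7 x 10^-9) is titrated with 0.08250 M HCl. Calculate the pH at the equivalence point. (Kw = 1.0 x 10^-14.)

n(C5H5N) = 0.3804 x 0.01542 = 0.005866 mol; V(HCl) at equivalence = 0.005866/0.08250 = 0.07110 L.
At equivalence the base is fully converted to C5H5NH+; total volume = 0.08652 L, so [C5H5NH+] = 0.005866/0.08652 = 0.06780 M.
Ka(C5H5NH+) = Kw/Kb = 1.0e-14 / 1.7 x 10^-9 = 5.88e-6.
[H^+] = sqrt(Ka x [C5H5NH+]) = sqrt(5.88e-6 x 0.06780) = 0.000632 M.
pH = -log(0.000632) = 3.20.

3.20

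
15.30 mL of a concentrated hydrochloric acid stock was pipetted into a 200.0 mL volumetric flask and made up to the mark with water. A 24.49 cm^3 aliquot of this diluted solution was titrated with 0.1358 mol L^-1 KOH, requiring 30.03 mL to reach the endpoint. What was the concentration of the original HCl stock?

n(KOH) = 0.1358 x 0.03003 = 0.004078 mol.
n(HCl) in the aliquot = 0.004078 mol.
[diluted HCl] = 0.004078 / 0.02449 = 0.1665 M.
Dilution factor = 200.0/15.30 = 13.07, so [stock] = 0.1665 x 13.07 = 2.18 M.

2.18 M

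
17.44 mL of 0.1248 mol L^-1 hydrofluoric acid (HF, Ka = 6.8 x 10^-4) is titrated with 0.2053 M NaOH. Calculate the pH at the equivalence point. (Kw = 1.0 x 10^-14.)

8.03

n(HF) = 0.1248 x 0.01744 = 0.002177 mol; V(NaOH) at equivalence = 0.002177/0.2053 = 0.01060 L.
At equivalence all the acid is converted to F-; total volume = 0.01744 + 0.01060 = 0.02804 L, so [F-] = 0.002177/0.02804 = 0.07762 M.
Kb = Kw/Ka = 1.0e-14 / 6.8 x 10^-4 = 1.47e-11.
[OH^-] = sqrt(Kb x [F-]) = sqrt(1.47e-11 x 0.07762) = 1.07e-6 M.
pOH = 5.97, so pH = 14.00 - 5.97 = 8.03.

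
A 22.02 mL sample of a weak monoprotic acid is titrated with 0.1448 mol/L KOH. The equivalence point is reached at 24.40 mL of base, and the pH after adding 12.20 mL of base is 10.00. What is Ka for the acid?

12.20 mL is half of the equivalence volume, so this is the half-equivalence point where [HA] = [A^-].
At half-equivalence pH = pKa, so pKa = 10.00.
Ka = 10^(-10.00) = 1.0 x 10^-10.

1.0 x 10^-10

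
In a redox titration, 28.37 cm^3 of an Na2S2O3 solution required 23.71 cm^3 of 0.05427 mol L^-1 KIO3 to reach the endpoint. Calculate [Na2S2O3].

n(KIO3) = 0.05427 x 0.02371 = 0.001287 mol.
From the balanced equation, 1 mol KIO3 reacts with 6 mol Na2S2O3, so n(Na2S2O3) = 0.001287 x 6/1 = 0.007720 mol.
[Na2S2O3] = 0.007720 / 0.02837 L = 0.272 M.

0.272 M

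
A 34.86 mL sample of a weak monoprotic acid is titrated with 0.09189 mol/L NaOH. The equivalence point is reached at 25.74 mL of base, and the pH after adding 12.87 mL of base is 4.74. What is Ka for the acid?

1.8 x 10^-5

12.87 mL is half of the equivalence volume, so this is the half-equivalence point where [HA] = [A^-].
At half-equivalence pH = pKa, so pKa = 4.74.
Ka = 10^(-4.74) = 1.8 x 10^-5.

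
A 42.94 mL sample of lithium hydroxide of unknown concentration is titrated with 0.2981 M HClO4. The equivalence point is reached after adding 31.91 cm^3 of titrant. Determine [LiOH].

0.222 M

n(HClO4) delivered = 0.2981 x 0.03191 = 0.009512 mol.
For a 1:1 reaction, n(LiOH) = 0.009512 mol.
[LiOH] = 0.009512 mol / 0.04294 L = 0.222 M.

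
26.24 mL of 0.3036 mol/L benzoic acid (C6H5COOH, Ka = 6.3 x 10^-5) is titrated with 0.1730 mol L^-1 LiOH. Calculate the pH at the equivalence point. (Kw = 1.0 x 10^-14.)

8.62

n(C6H5COOH) = 0.3036 x 0.02624 = 0.007966 mol; V(LiOH) at equivalence = 0.007966/0.1730 = 0.04605 L.
At equivalence all the acid is converted to C6H5COO-; total volume = 0.02624 + 0.04605 = 0.07229 L, so [C6H5COO-] = 0.007966/0.07229 = 0.1102 M.
Kb = Kw/Ka = 1.0e-14 / 6.3 x 10^-5 = 1.59e-10.
[OH^-] = sqrt(Kb x [C6H5COO-]) = sqrt(1.59e-10 x 0.1102) = 4.18e-6 M.
pOH = 5.38, so pH = 14.00 - 5.38 = 8.62.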